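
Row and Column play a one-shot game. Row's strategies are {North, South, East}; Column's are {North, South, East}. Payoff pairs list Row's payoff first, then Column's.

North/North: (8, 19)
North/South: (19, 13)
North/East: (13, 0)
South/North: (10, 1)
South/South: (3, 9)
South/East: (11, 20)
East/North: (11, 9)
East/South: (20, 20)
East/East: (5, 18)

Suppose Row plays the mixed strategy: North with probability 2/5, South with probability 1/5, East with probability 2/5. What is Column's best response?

South

Compute Column's expected payoff from each pure strategy against the given mix.
North: (2/5)·19 + (1/5)·1 + (2/5)·9 = 57/5
South: (2/5)·13 + (1/5)·9 + (2/5)·20 = 15
East: (2/5)·0 + (1/5)·20 + (2/5)·18 = 56/5
Highest expected payoff is 15, from South.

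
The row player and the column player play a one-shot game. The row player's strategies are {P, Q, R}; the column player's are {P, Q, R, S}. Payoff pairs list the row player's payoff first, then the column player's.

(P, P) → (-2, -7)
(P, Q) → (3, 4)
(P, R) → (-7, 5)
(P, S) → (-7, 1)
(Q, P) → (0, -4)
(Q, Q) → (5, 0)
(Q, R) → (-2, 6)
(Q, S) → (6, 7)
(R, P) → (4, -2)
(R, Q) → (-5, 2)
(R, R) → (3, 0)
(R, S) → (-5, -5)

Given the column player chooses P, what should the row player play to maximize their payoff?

R

With the column player fixed at P, the row player's payoffs are: P → -2, Q → 0, R → 4.
The maximum is 4, achieved by R.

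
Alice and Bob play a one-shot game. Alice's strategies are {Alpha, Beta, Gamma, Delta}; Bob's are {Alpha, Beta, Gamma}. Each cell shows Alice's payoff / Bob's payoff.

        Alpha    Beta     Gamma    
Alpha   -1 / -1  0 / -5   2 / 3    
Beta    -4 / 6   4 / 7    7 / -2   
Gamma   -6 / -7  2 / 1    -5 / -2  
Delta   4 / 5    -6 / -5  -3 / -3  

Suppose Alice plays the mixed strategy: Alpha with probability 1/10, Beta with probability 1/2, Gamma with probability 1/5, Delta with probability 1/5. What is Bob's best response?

Alpha

Bob's best reply maximizes expected payoff against the mix.
Alpha: (1/10)·(-1) + (1/2)·6 + (1/5)·(-7) + (1/5)·5 = 5/2
Beta: (1/10)·(-5) + (1/2)·7 + (1/5)·1 + (1/5)·(-5) = 11/5
Gamma: (1/10)·3 + (1/2)·(-2) + (1/5)·(-2) + (1/5)·(-3) = -17/10
Highest expected payoff is 5/2, from Alpha.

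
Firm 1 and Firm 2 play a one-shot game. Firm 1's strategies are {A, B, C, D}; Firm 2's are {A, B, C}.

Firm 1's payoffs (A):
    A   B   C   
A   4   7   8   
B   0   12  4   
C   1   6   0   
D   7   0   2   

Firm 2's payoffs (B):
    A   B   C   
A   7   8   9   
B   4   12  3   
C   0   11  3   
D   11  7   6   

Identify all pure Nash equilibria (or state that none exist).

A profile is a Nash equilibrium when each player is best-responding to the other.
Firm 1's best responses — vs A: D (payoff 7); vs B: B (payoff 12); vs C: A (payoff 8).
Firm 2's best responses — vs A: C (payoff 9); vs B: B (payoff 12); vs C: B (payoff 11); vs D: A (payoff 11).
Mutual best responses occur at (A, C), (B, B), and (D, A); at each, neither player gains by switching.

(A, C), (B, B), and (D, A)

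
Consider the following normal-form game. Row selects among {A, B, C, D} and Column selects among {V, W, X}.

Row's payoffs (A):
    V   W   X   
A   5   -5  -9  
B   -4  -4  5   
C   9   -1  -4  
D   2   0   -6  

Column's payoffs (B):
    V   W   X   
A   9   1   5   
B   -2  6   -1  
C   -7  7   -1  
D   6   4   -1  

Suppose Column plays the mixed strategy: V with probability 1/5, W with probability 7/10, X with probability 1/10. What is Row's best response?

C

Compute Row's expected payoff from each pure strategy against the given mix.
A: (1/5)·5 + (7/10)·(-5) + (1/10)·(-9) = -17/5
B: (1/5)·(-4) + (7/10)·(-4) + (1/10)·5 = -31/10
C: (1/5)·9 + (7/10)·(-1) + (1/10)·(-4) = 7/10
D: (1/5)·2 + (7/10)·0 + (1/10)·(-6) = -1/5
Highest expected payoff is 7/10, from C.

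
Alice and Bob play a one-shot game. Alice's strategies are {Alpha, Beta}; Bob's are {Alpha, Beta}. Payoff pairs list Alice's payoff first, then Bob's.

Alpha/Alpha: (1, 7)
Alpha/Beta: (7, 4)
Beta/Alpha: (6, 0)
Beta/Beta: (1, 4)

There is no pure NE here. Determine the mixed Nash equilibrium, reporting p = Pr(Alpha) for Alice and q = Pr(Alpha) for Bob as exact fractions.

p = 4/7, q = 6/11

In a mixed NE each player is indifferent between their pure strategies, so the opponent's mix sets the indifference.
Bob indifferent between Alpha and Beta: p·7 + (1−p)·0 = p·4 + (1−p)·4 ⟹ 0 + 7p = 4 + 0p ⟹ p = 4/7.
Alice indifferent between Alpha and Beta: q·1 + (1−q)·7 = q·6 + (1−q)·1 ⟹ 7 + (-6)q = 1 + 5q ⟹ q = 6/11.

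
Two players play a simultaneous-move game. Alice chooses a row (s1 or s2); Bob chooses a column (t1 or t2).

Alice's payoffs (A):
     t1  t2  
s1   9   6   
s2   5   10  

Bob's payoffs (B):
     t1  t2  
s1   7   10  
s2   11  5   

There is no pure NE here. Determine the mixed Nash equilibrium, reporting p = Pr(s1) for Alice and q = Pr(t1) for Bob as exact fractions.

p = 2/3, q = 1/2

Each player's mixing probability is pinned down by making the *other* player indifferent.
Bob indifferent between t1 and t2: p·7 + (1−p)·11 = p·10 + (1−p)·5 ⟹ 11 + (-4)p = 5 + 5p ⟹ p = 2/3.
Alice indifferent between s1 and s2: q·9 + (1−q)·6 = q·5 + (1−q)·10 ⟹ 6 + 3q = 10 + (-5)q ⟹ q = 1/2.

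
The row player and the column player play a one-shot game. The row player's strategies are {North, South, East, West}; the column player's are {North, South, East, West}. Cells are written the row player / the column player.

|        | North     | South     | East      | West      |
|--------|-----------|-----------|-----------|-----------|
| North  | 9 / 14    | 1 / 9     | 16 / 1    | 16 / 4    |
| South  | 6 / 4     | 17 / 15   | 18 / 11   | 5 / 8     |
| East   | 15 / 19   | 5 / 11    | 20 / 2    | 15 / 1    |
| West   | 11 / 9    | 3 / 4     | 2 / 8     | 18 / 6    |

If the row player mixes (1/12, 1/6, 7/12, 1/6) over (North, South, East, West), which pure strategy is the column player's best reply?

Compute the column player's expected payoff from each pure strategy against the given mix.
North: (1/12)·14 + (1/6)·4 + (7/12)·19 + (1/6)·9 = 173/12
South: (1/12)·9 + (1/6)·15 + (7/12)·11 + (1/6)·4 = 31/3
East: (1/12)·1 + (1/6)·11 + (7/12)·2 + (1/6)·8 = 53/12
West: (1/12)·4 + (1/6)·8 + (7/12)·1 + (1/6)·6 = 13/4
Highest expected payoff is 173/12, from North.

North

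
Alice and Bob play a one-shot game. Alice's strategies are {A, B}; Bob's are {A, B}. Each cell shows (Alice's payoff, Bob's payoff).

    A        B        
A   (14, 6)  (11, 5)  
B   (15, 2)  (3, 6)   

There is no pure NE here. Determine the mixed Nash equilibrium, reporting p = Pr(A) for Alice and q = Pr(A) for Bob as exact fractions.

p = 4/5, q = 8/9

In a mixed NE each player is indifferent between their pure strategies, so the opponent's mix sets the indifference.
Bob indifferent between A and B: p·6 + (1−p)·2 = p·5 + (1−p)·6 ⟹ 2 + 4p = 6 + (-1)p ⟹ p = 4/5.
Alice indifferent between A and B: q·14 + (1−q)·11 = q·15 + (1−q)·3 ⟹ 11 + 3q = 3 + 12q ⟹ q = 8/9.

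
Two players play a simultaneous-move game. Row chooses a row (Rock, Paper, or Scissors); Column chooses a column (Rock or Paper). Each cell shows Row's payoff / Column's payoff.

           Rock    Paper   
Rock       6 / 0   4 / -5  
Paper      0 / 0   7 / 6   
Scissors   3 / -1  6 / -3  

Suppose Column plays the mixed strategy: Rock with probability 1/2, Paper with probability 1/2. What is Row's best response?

Rock

Row's best reply maximizes expected payoff against the mix.
Rock: (1/2)·6 + (1/2)·4 = 5
Paper: (1/2)·0 + (1/2)·7 = 7/2
Scissors: (1/2)·3 + (1/2)·6 = 9/2
Highest expected payoff is 5, from Rock.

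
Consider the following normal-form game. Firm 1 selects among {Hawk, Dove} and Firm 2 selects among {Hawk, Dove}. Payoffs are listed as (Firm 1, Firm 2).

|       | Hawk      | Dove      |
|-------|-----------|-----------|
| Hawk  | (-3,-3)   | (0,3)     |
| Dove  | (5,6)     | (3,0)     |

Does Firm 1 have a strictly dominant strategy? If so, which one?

Check whether one of Firm 1's strategies beats all alternatives regardless of what the opponent does.
Dove strictly dominates: vs Hawk: 5 > -3; vs Dove: 3 > 0.

Dove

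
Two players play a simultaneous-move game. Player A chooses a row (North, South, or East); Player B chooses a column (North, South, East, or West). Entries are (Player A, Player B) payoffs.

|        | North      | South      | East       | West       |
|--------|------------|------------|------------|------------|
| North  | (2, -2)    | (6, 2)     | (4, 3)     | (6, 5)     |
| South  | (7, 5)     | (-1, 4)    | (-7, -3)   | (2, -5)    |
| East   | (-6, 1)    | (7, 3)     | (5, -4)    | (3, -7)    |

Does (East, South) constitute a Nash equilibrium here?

Yes

Holding Player B at South: Player A gets 7 from East, versus 6 from North, -1 from South. No profitable deviation for Player A.
Holding Player A at East: Player B gets 3 from South, versus 1 from North, -4 from East, -7 from West. No profitable deviation for Player B either.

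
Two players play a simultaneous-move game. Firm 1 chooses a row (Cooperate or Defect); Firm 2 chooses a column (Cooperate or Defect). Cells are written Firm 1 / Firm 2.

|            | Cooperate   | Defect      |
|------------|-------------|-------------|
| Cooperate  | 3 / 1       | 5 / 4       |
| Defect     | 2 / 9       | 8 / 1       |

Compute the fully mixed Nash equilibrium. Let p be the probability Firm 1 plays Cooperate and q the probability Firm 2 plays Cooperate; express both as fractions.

p = 8/11, q = 3/4

Each player's mixing probability is pinned down by making the *other* player indifferent.
Firm 2 indifferent between Cooperate and Defect: p·1 + (1−p)·9 = p·4 + (1−p)·1 ⟹ 9 + (-8)p = 1 + 3p ⟹ p = 8/11.
Firm 1 indifferent between Cooperate and Defect: q·3 + (1−q)·5 = q·2 + (1−q)·8 ⟹ 5 + (-2)q = 8 + (-6)q ⟹ q = 3/4.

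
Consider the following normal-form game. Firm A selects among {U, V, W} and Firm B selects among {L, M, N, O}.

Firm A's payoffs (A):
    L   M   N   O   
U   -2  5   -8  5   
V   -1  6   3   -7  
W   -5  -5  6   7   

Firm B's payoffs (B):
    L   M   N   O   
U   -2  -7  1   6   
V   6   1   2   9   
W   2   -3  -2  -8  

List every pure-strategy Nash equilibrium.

A profile is a Nash equilibrium when each player is best-responding to the other.
Firm A's best responses — vs L: V (payoff -1); vs M: V (payoff 6); vs N: W (payoff 6); vs O: W (payoff 7).
Firm B's best responses — vs U: O (payoff 6); vs V: O (payoff 9); vs W: L (payoff 2).
No cell has both players best-responding. For instance, Firm A's best reply to N is W, but against W Firm B prefers L over N.

None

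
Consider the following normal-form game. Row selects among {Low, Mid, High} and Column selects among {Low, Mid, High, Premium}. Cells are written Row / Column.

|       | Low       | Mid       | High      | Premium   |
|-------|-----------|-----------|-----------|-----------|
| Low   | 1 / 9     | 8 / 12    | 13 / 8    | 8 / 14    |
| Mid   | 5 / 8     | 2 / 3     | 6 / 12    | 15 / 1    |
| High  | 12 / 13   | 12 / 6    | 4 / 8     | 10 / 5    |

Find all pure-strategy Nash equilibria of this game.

Check mutual best responses: a cell is a NE iff neither player can gain by unilaterally deviating.
Row's best responses — vs Low: High (payoff 12); vs Mid: High (payoff 12); vs High: Low (payoff 13); vs Premium: Mid (payoff 15).
Column's best responses — vs Low: Premium (payoff 14); vs Mid: High (payoff 12); vs High: Low (payoff 13).
The only mutual best response is (High, Low); neither player gains by switching there.

(High, Low)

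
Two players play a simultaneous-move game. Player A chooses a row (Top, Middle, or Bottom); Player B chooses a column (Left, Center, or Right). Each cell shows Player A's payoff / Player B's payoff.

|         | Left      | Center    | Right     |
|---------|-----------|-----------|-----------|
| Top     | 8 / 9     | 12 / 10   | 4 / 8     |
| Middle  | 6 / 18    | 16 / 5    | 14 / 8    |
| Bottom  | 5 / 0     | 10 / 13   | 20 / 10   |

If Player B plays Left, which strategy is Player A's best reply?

With Player B fixed at Left, Player A's payoffs are: Top → 8, Middle → 6, Bottom → 5.
The maximum is 8, achieved by Top.

Top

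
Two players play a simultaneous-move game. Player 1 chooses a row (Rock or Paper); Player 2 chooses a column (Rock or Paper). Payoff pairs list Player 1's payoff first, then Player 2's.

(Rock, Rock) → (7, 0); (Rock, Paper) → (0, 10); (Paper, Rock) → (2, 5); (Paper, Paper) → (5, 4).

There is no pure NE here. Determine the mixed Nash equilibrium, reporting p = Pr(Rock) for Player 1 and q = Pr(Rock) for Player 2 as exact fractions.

Each player's mixing probability is pinned down by making the *other* player indifferent.
Player 2 indifferent between Rock and Paper: p·0 + (1−p)·5 = p·10 + (1−p)·4 ⟹ 5 + (-5)p = 4 + 6p ⟹ p = 1/11.
Player 1 indifferent between Rock and Paper: q·7 + (1−q)·0 = q·2 + (1−q)·5 ⟹ 0 + 7q = 5 + (-3)q ⟹ q = 1/2.

p = 1/11, q = 1/2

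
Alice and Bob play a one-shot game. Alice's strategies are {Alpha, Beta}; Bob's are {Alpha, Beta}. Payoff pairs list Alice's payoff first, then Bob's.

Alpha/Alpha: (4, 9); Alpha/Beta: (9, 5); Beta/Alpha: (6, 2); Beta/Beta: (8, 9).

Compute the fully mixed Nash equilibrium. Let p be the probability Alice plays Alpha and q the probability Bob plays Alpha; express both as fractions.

p = 7/11, q = 1/3

Each player's mixing probability is pinned down by making the *other* player indifferent.
Bob indifferent between Alpha and Beta: p·9 + (1−p)·2 = p·5 + (1−p)·9 ⟹ 2 + 7p = 9 + (-4)p ⟹ p = 7/11.
Alice indifferent between Alpha and Beta: q·4 + (1−q)·9 = q·6 + (1−q)·8 ⟹ 9 + (-5)q = 8 + (-2)q ⟹ q = 1/3.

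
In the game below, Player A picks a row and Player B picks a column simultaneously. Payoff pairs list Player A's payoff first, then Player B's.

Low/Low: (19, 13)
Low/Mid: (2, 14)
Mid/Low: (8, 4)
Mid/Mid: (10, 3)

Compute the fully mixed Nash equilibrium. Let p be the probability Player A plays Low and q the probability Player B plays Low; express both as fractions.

p = 1/2, q = 8/19

In a mixed NE each player is indifferent between their pure strategies, so the opponent's mix sets the indifference.
Player B indifferent between Low and Mid: p·13 + (1−p)·4 = p·14 + (1−p)·3 ⟹ 4 + 9p = 3 + 11p ⟹ p = 1/2.
Player A indifferent between Low and Mid: q·19 + (1−q)·2 = q·8 + (1−q)·10 ⟹ 2 + 17q = 10 + (-2)q ⟹ q = 8/19.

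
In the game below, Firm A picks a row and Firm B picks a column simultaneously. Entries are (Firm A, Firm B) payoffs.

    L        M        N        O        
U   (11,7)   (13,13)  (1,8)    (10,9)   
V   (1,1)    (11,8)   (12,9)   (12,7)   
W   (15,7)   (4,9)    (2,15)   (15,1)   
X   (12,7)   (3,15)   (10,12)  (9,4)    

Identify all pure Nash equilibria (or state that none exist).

(U, M) and (V, N)

Check mutual best responses: a cell is a NE iff neither player can gain by unilaterally deviating.
Firm A's best responses — vs L: W (payoff 15); vs M: U (payoff 13); vs N: V (payoff 12); vs O: W (payoff 15).
Firm B's best responses — vs U: M (payoff 13); vs V: N (payoff 9); vs W: N (payoff 15); vs X: M (payoff 15).
Mutual best responses occur at (U, M) and (V, N); at each, neither player gains by switching.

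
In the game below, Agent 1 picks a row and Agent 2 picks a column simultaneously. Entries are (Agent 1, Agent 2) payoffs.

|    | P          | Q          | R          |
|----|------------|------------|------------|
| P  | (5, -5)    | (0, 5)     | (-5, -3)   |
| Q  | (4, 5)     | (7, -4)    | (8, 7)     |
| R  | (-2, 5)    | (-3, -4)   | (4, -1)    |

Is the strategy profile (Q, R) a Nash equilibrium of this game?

Holding Agent 2 at R: Agent 1 gets 8 from Q, versus -5 from P, 4 from R. No profitable deviation for Agent 1.
Holding Agent 1 at Q: Agent 2 gets 7 from R, versus 5 from P, -4 from Q. No profitable deviation for Agent 2 either.

Yes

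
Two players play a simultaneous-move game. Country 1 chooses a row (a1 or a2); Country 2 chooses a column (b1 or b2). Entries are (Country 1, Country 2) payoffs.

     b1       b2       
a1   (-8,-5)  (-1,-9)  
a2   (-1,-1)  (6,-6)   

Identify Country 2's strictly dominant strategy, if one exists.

Check whether one of Country 2's strategies beats all alternatives regardless of what the opponent does.
b1 strictly dominates: vs a1: -5 > -9; vs a2: -1 > -6.

b1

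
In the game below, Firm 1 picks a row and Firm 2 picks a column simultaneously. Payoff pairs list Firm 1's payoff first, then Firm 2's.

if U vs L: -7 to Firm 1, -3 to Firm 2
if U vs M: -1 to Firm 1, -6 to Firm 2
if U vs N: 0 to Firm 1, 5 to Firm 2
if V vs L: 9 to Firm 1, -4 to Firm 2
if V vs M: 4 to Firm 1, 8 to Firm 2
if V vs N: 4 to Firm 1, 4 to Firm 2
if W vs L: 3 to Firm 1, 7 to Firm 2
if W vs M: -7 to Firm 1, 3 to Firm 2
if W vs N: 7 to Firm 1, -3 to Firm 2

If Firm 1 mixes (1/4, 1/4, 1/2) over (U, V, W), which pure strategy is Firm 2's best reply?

Compute Firm 2's expected payoff from each pure strategy against the given mix.
L: (1/4)·(-3) + (1/4)·(-4) + (1/2)·7 = 7/4
M: (1/4)·(-6) + (1/4)·8 + (1/2)·3 = 2
N: (1/4)·5 + (1/4)·4 + (1/2)·(-3) = 3/4
Highest expected payoff is 2, from M.

M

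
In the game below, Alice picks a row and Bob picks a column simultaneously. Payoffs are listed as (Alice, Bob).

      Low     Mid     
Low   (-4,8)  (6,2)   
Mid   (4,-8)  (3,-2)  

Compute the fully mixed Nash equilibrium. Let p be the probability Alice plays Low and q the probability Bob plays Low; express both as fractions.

p = 1/2, q = 3/11

Each player's mixing probability is pinned down by making the *other* player indifferent.
Bob indifferent between Low and Mid: p·8 + (1−p)·(-8) = p·2 + (1−p)·(-2) ⟹ (-8) + 16p = (-2) + 4p ⟹ p = 1/2.
Alice indifferent between Low and Mid: q·(-4) + (1−q)·6 = q·4 + (1−q)·3 ⟹ 6 + (-10)q = 3 + 1q ⟹ q = 3/11.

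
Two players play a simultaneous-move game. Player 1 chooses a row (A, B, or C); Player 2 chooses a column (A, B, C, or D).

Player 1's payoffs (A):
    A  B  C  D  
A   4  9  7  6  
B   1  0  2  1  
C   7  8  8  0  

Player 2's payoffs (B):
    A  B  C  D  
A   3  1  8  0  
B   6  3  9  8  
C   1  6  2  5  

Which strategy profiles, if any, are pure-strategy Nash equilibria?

A profile is a Nash equilibrium when each player is best-responding to the other.
Player 1's best responses — vs A: C (payoff 7); vs B: A (payoff 9); vs C: C (payoff 8); vs D: A (payoff 6).
Player 2's best responses — vs A: C (payoff 8); vs B: C (payoff 9); vs C: B (payoff 6).
No cell has both players best-responding. For instance, Player 1's best reply to C is C, but against C Player 2 prefers B over C.

No pure-strategy Nash equilibrium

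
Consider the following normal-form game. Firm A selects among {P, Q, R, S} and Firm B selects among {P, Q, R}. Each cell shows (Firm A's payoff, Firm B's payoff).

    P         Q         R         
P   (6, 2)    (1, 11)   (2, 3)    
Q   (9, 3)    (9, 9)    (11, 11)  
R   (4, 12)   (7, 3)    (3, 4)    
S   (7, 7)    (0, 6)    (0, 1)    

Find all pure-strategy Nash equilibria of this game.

(Q, R)

Check mutual best responses: a cell is a NE iff neither player can gain by unilaterally deviating.
Firm A's best responses — vs P: Q (payoff 9); vs Q: Q (payoff 9); vs R: Q (payoff 11).
Firm B's best responses — vs P: Q (payoff 11); vs Q: R (payoff 11); vs R: P (payoff 12); vs S: P (payoff 7).
The only mutual best response is (Q, R); neither player gains by switching there.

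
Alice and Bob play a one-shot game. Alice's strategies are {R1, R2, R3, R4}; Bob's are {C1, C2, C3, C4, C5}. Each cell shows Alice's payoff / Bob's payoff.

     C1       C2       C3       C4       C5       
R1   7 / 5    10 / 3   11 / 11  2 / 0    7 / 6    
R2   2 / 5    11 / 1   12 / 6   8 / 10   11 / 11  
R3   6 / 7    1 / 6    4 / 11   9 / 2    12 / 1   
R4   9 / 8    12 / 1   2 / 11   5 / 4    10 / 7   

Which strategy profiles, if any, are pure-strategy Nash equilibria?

Check mutual best responses: a cell is a NE iff neither player can gain by unilaterally deviating.
Alice's best responses — vs C1: R4 (payoff 9); vs C2: R4 (payoff 12); vs C3: R2 (payoff 12); vs C4: R3 (payoff 9); vs C5: R3 (payoff 12).
Bob's best responses — vs R1: C3 (payoff 11); vs R2: C5 (payoff 11); vs R3: C3 (payoff 11); vs R4: C3 (payoff 11).
No cell has both players best-responding. For instance, Alice's best reply to C5 is R3, but against R3 Bob prefers C3 over C5.

There is no pure-strategy Nash equilibrium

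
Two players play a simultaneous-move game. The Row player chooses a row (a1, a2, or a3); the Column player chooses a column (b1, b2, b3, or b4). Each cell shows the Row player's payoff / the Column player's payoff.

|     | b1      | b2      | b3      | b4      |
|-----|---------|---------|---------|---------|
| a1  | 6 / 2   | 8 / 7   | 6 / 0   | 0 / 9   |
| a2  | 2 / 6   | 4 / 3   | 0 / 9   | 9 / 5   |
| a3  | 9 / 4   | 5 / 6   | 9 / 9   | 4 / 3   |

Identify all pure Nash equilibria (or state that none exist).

Check mutual best responses: a cell is a NE iff neither player can gain by unilaterally deviating.
The Row player's best responses — vs b1: a3 (payoff 9); vs b2: a1 (payoff 8); vs b3: a3 (payoff 9); vs b4: a2 (payoff 9).
The Column player's best responses — vs a1: b4 (payoff 9); vs a2: b3 (payoff 9); vs a3: b3 (payoff 9).
The only mutual best response is (a3, b3); neither player gains by switching there.

(a3, b3)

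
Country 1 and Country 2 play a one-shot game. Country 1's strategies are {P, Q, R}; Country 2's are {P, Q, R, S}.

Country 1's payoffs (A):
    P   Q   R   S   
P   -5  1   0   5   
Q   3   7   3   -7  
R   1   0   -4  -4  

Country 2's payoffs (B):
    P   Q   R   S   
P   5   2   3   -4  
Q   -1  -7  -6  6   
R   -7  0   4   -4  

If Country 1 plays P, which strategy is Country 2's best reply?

With Country 1 fixed at P, Country 2's payoffs are: P → 5, Q → 2, R → 3, S → -4.
The maximum is 5, achieved by P.

P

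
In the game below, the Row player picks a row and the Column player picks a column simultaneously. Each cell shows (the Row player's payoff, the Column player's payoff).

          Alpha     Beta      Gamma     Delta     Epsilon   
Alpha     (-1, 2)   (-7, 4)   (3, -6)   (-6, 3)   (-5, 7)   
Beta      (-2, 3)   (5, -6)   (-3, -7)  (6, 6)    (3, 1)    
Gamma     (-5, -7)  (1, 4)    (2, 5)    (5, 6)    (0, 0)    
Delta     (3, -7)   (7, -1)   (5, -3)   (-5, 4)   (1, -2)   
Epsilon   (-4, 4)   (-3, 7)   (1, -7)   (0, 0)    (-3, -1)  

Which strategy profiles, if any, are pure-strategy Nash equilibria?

Check mutual best responses: a cell is a NE iff neither player can gain by unilaterally deviating.
The Row player's best responses — vs Alpha: Delta (payoff 3); vs Beta: Delta (payoff 7); vs Gamma: Delta (payoff 5); vs Delta: Beta (payoff 6); vs Epsilon: Beta (payoff 3).
The Column player's best responses — vs Alpha: Epsilon (payoff 7); vs Beta: Delta (payoff 6); vs Gamma: Delta (payoff 6); vs Delta: Delta (payoff 4); vs Epsilon: Beta (payoff 7).
The only mutual best response is (Beta, Delta); neither player gains by switching there.

(Beta, Delta)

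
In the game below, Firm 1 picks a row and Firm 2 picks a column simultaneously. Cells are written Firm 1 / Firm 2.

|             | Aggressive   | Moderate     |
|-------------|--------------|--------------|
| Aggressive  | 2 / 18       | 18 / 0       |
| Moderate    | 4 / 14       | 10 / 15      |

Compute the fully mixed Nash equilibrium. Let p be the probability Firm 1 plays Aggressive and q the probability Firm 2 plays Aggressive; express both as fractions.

p = 1/19, q = 4/5

Each player's mixing probability is pinned down by making the *other* player indifferent.
Firm 2 indifferent between Aggressive and Moderate: p·18 + (1−p)·14 = p·0 + (1−p)·15 ⟹ 14 + 4p = 15 + (-15)p ⟹ p = 1/19.
Firm 1 indifferent between Aggressive and Moderate: q·2 + (1−q)·18 = q·4 + (1−q)·10 ⟹ 18 + (-16)q = 10 + (-6)q ⟹ q = 4/5.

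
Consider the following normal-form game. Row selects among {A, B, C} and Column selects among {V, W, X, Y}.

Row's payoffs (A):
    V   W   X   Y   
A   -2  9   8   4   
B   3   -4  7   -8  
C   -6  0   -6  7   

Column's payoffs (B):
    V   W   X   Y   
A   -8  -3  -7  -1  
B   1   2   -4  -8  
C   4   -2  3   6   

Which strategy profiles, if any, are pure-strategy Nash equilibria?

(C, Y)

Check mutual best responses: a cell is a NE iff neither player can gain by unilaterally deviating.
Row's best responses — vs V: B (payoff 3); vs W: A (payoff 9); vs X: A (payoff 8); vs Y: C (payoff 7).
Column's best responses — vs A: Y (payoff -1); vs B: W (payoff 2); vs C: Y (payoff 6).
The only mutual best response is (C, Y); neither player gains by switching there.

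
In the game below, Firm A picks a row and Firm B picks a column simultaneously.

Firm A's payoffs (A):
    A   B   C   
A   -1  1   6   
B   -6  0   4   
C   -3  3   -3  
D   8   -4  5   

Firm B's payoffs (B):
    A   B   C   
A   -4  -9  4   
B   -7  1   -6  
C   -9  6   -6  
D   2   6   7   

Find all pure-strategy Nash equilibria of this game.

A profile is a Nash equilibrium when each player is best-responding to the other.
Firm A's best responses — vs A: D (payoff 8); vs B: C (payoff 3); vs C: A (payoff 6).
Firm B's best responses — vs A: C (payoff 4); vs B: B (payoff 1); vs C: B (payoff 6); vs D: C (payoff 7).
Mutual best responses occur at (A, C) and (C, B); at each, neither player gains by switching.

(A, C) and (C, B)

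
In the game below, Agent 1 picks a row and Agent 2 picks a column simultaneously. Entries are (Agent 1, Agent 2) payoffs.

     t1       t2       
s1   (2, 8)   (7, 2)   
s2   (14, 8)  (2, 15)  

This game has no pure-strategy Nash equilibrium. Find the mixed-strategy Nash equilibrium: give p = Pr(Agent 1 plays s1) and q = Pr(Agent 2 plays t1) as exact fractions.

In a mixed NE each player is indifferent between their pure strategies, so the opponent's mix sets the indifference.
Agent 2 indifferent between t1 and t2: p·8 + (1−p)·8 = p·2 + (1−p)·15 ⟹ 8 + 0p = 15 + (-13)p ⟹ p = 7/13.
Agent 1 indifferent between s1 and s2: q·2 + (1−q)·7 = q·14 + (1−q)·2 ⟹ 7 + (-5)q = 2 + 12q ⟹ q = 5/17.

p = 7/13, q = 5/17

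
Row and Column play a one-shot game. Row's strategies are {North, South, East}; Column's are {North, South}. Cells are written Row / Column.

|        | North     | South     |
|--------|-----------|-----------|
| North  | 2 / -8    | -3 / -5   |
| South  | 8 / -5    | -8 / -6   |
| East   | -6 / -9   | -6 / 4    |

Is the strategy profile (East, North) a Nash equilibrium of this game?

No

Holding Column at North: Row gets -6 from East but could get 8 by switching to South. Row has a profitable deviation.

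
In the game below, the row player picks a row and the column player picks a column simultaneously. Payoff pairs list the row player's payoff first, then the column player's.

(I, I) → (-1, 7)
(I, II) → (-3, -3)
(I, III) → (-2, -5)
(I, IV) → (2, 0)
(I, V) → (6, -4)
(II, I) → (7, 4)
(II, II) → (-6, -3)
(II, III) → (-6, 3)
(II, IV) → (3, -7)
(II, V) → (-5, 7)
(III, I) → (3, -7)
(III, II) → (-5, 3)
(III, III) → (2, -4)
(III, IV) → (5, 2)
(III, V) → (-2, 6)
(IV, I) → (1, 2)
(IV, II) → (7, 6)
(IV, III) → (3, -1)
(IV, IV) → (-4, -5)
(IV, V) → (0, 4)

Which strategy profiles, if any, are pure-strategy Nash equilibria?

(IV, II)

Find each player's best response to every opponent strategy; NE are the intersections.
The row player's best responses — vs I: II (payoff 7); vs II: IV (payoff 7); vs III: IV (payoff 3); vs IV: III (payoff 5); vs V: I (payoff 6).
The column player's best responses — vs I: I (payoff 7); vs II: V (payoff 7); vs III: V (payoff 6); vs IV: II (payoff 6).
The only mutual best response is (IV, II); neither player gains by switching there.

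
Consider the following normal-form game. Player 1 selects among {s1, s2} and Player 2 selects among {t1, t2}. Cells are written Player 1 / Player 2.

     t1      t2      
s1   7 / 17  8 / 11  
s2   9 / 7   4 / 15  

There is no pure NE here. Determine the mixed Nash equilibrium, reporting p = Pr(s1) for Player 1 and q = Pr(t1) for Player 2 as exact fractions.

Each player's mixing probability is pinned down by making the *other* player indifferent.
Player 2 indifferent between t1 and t2: p·17 + (1−p)·7 = p·11 + (1−p)·15 ⟹ 7 + 10p = 15 + (-4)p ⟹ p = 4/7.
Player 1 indifferent between s1 and s2: q·7 + (1−q)·8 = q·9 + (1−q)·4 ⟹ 8 + (-1)q = 4 + 5q ⟹ q = 2/3.

p = 4/7, q = 2/3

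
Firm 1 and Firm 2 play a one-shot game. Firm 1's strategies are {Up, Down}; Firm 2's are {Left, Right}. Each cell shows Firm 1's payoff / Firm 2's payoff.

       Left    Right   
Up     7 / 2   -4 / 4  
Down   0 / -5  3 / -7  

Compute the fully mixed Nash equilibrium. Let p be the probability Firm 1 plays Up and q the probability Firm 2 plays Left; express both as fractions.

Each player's mixing probability is pinned down by making the *other* player indifferent.
Firm 2 indifferent between Left and Right: p·2 + (1−p)·(-5) = p·4 + (1−p)·(-7) ⟹ (-5) + 7p = (-7) + 11p ⟹ p = 1/2.
Firm 1 indifferent between Up and Down: q·7 + (1−q)·(-4) = q·0 + (1−q)·3 ⟹ (-4) + 11q = 3 + (-3)q ⟹ q = 1/2.

p = 1/2, q = 1/2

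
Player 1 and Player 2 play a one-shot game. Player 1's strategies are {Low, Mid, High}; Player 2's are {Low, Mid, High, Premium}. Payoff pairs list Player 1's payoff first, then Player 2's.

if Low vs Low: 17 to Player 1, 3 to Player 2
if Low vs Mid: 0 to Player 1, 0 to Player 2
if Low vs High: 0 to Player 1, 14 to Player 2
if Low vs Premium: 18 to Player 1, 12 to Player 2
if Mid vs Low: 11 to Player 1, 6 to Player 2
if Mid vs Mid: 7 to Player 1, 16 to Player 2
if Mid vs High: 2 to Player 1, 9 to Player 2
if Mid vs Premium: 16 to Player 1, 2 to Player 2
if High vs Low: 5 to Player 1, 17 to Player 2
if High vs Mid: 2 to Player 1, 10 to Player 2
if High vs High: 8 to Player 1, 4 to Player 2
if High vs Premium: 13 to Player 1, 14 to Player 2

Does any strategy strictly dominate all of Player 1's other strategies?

A strategy is strictly dominant if it gives Player 1 a strictly higher payoff than every other strategy, against every choice by the opponent.
Low is not dominant: against Mid, Mid gives 7 > 0.
Mid is not dominant: against Low, Low gives 17 > 11.
High is not dominant: against Low, Low gives 17 > 5.
No single strategy is best against every opponent action.

No strictly dominant strategy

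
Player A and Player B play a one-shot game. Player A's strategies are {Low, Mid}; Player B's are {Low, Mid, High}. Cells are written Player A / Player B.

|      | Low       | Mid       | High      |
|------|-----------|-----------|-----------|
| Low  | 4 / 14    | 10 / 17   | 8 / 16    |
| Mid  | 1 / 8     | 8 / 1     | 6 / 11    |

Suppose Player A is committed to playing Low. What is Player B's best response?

Mid

With Player A fixed at Low, Player B's payoffs are: Low → 14, Mid → 17, High → 16.
The maximum is 17, achieved by Mid.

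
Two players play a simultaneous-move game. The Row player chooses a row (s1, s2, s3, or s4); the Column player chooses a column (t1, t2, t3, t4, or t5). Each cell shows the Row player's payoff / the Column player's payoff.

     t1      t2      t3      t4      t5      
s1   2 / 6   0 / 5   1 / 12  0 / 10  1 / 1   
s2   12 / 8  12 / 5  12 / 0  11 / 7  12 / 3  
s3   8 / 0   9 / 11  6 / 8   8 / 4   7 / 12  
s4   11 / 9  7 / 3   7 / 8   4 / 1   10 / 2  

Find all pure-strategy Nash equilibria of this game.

Find each player's best response to every opponent strategy; NE are the intersections.
The Row player's best responses — vs t1: s2 (payoff 12); vs t2: s2 (payoff 12); vs t3: s2 (payoff 12); vs t4: s2 (payoff 11); vs t5: s2 (payoff 12).
The Column player's best responses — vs s1: t3 (payoff 12); vs s2: t1 (payoff 8); vs s3: t5 (payoff 12); vs s4: t1 (payoff 9).
The only mutual best response is (s2, t1); neither player gains by switching there.

(s2, t1)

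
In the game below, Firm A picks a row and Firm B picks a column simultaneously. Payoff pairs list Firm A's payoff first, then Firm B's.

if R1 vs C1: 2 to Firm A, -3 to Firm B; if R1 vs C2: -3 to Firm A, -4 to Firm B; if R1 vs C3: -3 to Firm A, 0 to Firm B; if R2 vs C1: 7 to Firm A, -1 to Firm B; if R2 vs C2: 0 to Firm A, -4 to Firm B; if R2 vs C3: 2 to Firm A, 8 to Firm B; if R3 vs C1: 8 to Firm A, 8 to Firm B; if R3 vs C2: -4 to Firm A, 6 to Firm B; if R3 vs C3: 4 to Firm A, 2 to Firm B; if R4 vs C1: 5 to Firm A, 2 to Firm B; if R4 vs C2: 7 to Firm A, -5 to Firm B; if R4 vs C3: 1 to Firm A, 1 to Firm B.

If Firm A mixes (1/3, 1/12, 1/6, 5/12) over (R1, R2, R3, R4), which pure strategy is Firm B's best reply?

Firm B's best reply maximizes expected payoff against the mix.
C1: (1/3)·(-3) + (1/12)·(-1) + (1/6)·8 + (5/12)·2 = 13/12
C2: (1/3)·(-4) + (1/12)·(-4) + (1/6)·6 + (5/12)·(-5) = -11/4
C3: (1/3)·0 + (1/12)·8 + (1/6)·2 + (5/12)·1 = 17/12
Highest expected payoff is 17/12, from C3.

C3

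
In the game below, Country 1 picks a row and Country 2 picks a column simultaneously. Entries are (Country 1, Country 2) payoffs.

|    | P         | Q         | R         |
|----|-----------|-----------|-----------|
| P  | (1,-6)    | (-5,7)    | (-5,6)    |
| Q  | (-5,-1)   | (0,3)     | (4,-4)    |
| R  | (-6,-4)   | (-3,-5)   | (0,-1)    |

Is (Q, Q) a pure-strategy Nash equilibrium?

Yes

Holding Country 2 at Q: Country 1 gets 0 from Q, versus -5 from P, -3 from R. No profitable deviation for Country 1.
Holding Country 1 at Q: Country 2 gets 3 from Q, versus -1 from P, -4 from R. No profitable deviation for Country 2 either.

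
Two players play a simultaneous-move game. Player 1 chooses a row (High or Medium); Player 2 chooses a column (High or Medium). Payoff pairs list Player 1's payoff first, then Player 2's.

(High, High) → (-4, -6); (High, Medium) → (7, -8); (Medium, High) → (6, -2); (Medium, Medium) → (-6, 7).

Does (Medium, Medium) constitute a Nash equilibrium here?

Holding Player 2 at Medium: Player 1 gets -6 from Medium but could get 7 by switching to High. Player 1 has a profitable deviation.

No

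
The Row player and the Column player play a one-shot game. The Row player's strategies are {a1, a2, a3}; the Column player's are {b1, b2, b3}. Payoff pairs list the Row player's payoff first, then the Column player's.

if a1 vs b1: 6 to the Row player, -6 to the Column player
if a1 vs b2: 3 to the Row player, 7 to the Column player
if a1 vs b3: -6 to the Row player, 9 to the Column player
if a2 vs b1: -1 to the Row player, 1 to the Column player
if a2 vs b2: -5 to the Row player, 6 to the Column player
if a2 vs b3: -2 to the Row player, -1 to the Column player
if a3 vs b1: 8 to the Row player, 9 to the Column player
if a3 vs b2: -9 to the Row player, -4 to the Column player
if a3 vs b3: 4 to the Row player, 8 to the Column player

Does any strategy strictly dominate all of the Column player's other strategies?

Check whether one of the Column player's strategies beats all alternatives regardless of what the opponent does.
b1 is not dominant: against a1, b2 gives 7 > -6.
b2 is not dominant: against a1, b3 gives 9 > 7.
b3 is not dominant: against a2, b1 gives 1 > -1.
No single strategy is best against every opponent action.

No strictly dominant strategy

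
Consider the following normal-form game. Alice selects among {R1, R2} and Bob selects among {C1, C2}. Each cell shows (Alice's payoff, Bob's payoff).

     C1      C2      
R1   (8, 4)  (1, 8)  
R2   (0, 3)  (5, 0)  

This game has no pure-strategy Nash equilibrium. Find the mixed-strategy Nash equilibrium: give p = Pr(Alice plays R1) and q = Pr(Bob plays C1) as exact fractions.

Each player's mixing probability is pinned down by making the *other* player indifferent.
Bob indifferent between C1 and C2: p·4 + (1−p)·3 = p·8 + (1−p)·0 ⟹ 3 + 1p = 0 + 8p ⟹ p = 3/7.
Alice indifferent between R1 and R2: q·8 + (1−q)·1 = q·0 + (1−q)·5 ⟹ 1 + 7q = 5 + (-5)q ⟹ q = 1/3.

p = 3/7, q = 1/3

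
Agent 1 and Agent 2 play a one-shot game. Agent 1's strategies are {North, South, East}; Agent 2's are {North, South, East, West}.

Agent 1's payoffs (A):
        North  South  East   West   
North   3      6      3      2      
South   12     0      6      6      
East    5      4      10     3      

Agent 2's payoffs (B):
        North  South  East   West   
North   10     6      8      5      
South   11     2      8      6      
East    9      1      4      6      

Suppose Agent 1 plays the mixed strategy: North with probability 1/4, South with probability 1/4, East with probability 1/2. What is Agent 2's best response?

Compute Agent 2's expected payoff from each pure strategy against the given mix.
North: (1/4)·10 + (1/4)·11 + (1/2)·9 = 39/4
South: (1/4)·6 + (1/4)·2 + (1/2)·1 = 5/2
East: (1/4)·8 + (1/4)·8 + (1/2)·4 = 6
West: (1/4)·5 + (1/4)·6 + (1/2)·6 = 23/4
Highest expected payoff is 39/4, from North.

North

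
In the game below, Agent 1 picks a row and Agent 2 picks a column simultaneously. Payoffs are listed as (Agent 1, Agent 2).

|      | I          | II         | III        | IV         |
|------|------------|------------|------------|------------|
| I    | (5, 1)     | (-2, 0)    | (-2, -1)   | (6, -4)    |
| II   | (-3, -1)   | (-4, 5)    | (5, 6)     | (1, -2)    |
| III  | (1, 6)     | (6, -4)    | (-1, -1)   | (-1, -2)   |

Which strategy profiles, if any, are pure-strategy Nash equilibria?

Find each player's best response to every opponent strategy; NE are the intersections.
Agent 1's best responses — vs I: I (payoff 5); vs II: III (payoff 6); vs III: II (payoff 5); vs IV: I (payoff 6).
Agent 2's best responses — vs I: I (payoff 1); vs II: III (payoff 6); vs III: I (payoff 6).
Mutual best responses occur at (I, I) and (II, III); at each, neither player gains by switching.

(I, I) and (II, III)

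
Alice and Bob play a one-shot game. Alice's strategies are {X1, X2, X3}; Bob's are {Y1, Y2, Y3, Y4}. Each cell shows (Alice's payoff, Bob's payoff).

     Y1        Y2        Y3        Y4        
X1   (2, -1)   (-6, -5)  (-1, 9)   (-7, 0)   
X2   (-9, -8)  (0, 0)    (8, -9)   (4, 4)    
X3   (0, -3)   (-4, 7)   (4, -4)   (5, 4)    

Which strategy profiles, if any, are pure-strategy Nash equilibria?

There is no pure-strategy Nash equilibrium

Find each player's best response to every opponent strategy; NE are the intersections.
Alice's best responses — vs Y1: X1 (payoff 2); vs Y2: X2 (payoff 0); vs Y3: X2 (payoff 8); vs Y4: X3 (payoff 5).
Bob's best responses — vs X1: Y3 (payoff 9); vs X2: Y4 (payoff 4); vs X3: Y2 (payoff 7).
No cell has both players best-responding. For instance, Alice's best reply to Y1 is X1, but against X1 Bob prefers Y3 over Y1.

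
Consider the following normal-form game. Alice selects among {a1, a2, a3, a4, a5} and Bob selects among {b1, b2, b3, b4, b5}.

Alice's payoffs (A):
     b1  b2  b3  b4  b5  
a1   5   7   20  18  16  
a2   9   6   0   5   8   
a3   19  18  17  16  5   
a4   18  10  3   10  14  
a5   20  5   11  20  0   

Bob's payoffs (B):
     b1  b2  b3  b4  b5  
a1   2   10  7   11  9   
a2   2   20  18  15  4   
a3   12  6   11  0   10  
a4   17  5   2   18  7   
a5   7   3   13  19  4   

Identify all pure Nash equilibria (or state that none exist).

Check mutual best responses: a cell is a NE iff neither player can gain by unilaterally deviating.
Alice's best responses — vs b1: a5 (payoff 20); vs b2: a3 (payoff 18); vs b3: a1 (payoff 20); vs b4: a5 (payoff 20); vs b5: a1 (payoff 16).
Bob's best responses — vs a1: b4 (payoff 11); vs a2: b2 (payoff 20); vs a3: b1 (payoff 12); vs a4: b4 (payoff 18); vs a5: b4 (payoff 19).
The only mutual best response is (a5, b4); neither player gains by switching there.

(a5, b4)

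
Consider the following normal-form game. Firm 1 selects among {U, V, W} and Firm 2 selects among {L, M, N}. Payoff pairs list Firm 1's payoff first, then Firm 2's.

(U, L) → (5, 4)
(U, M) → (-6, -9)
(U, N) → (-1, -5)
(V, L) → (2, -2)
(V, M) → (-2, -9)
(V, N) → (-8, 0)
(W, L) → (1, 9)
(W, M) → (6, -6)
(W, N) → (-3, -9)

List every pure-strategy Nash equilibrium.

A profile is a Nash equilibrium when each player is best-responding to the other.
Firm 1's best responses — vs L: U (payoff 5); vs M: W (payoff 6); vs N: U (payoff -1).
Firm 2's best responses — vs U: L (payoff 4); vs V: N (payoff 0); vs W: L (payoff 9).
The only mutual best response is (U, L); neither player gains by switching there.

(U, L)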